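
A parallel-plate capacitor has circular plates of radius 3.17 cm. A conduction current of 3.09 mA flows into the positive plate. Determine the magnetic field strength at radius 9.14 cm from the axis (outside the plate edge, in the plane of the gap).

By continuity the displacement current in the gap matches the conduction current: I_d = 3.09×10^-3 A.
With r > R the enclosed displacement current is the full I_d; B = μ₀ I_d / (2πr) = 6.76×10^-9 T.

6.76×10^-9 T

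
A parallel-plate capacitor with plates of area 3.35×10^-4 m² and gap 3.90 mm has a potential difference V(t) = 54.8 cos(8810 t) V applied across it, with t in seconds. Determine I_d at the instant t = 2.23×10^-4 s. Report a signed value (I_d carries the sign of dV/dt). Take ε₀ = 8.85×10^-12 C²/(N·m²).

-3.39×10^-7 A

dE/dt = (V₀ω/d)·−sin(ωt) with ωt = 1.96463 rad: (54.8)(8810)(-0.9234)/(3.90×10^-3) = -1.143×10^8 V/(m·s).
I_d = ε₀ A dE/dt = (8.85×10^-12)(3.35×10^-4)(-1.143×10^8) = -3.39×10^-7 A.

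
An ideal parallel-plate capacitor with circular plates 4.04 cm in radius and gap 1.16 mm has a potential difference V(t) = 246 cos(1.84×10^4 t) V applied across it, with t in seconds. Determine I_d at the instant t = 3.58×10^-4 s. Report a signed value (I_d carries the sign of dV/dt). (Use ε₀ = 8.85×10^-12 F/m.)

dV/dt = (246)(1.84×10^4)·−sin(6.5872) = -1.355×10^6 V/s.
I_d = C dV/dt with C = ε₀A/d = (8.85×10^-12)(5.128×10^-3)/(1.16×10^-3) = 3.912×10^-11 F, so I_d = (3.912×10^-11)(-1.355×10^6) = -5.30×10^-5 A.

-5.30×10^-5 A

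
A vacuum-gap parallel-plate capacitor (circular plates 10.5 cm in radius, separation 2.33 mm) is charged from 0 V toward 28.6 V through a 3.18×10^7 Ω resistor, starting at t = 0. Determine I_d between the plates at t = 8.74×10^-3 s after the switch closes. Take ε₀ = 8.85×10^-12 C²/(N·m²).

C = ε₀A/d = (8.85×10^-12)(0.03464)/(2.33×10^-3) = 1.316×10^-10 F and τ = RC = 4.185×10^-3 s. I_d in the gap equals the RC charging current.
I_d(t) = (V₀/R) e^(−t/τ) = 8.994×10^-7 · e^(−2.088) = 1.11×10^-7 A.

1.11×10^-7 A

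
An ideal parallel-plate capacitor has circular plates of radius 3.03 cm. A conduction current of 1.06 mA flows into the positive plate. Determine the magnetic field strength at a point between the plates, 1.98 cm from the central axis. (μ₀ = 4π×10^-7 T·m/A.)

4.57×10^-9 T

No conduction current crosses the gap, so I_d there equals the 1.06×10^-3 A in the leads.
∮B·dl = μ₀ I_d,enc with I_d,enc = I_d r²/R² = 4.526×10^-4 A; so B = μ₀ I_d,enc/(2πr) = 4.57×10^-9 T.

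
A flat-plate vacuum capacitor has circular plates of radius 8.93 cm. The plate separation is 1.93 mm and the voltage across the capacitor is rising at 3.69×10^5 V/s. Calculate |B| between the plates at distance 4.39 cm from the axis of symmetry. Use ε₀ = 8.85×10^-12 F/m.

4.67×10^-11 T

I_d = C dV/dt with C = ε₀πR²/d = 1.149×10^-10 F, so I_d = (1.149×10^-10)(3.69×10^5) = 4.240×10^-5 A.
For r < R the Ampère–Maxwell law gives B(2πr) = μ₀ I_d (r²/R²), so B = μ₀ I_d r/(2πR²) = (4π×10^-7)(4.240×10^-5)(0.0439)/(2π·0.0893²) = 4.67×10^-11 T.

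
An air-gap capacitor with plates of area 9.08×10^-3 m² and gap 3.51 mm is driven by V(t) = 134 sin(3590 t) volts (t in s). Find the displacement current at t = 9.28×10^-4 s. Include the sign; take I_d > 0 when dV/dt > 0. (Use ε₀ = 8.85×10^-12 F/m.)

C = ε₀A/d = (8.85×10^-12)(9.08×10^-3)/(3.51×10^-3) = 2.289×10^-11 F. dV/dt = V₀ω·cos(ωt); at ωt = 3.33152 rad this factor is -0.9820.
I_d = C dV/dt = (2.289×10^-11)(134)(3590)(-0.9820) = -1.08×10^-5 A.

-1.08×10^-5 A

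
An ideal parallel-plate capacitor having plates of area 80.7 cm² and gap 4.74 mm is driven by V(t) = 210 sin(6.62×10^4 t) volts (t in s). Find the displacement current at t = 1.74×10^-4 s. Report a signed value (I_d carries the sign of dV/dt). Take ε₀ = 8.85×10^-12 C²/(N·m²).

dE/dt = (V₀ω/d)·cos(ωt) with ωt = 11.5188 rad: (210)(6.62×10^4)(0.4997)/(4.74×10^-3) = 1.466×10^9 V/(m·s).
I_d = ε₀ A dE/dt = (8.85×10^-12)(8.07×10^-3)(1.466×10^9) = 1.05×10^-4 A.

1.05×10^-4 A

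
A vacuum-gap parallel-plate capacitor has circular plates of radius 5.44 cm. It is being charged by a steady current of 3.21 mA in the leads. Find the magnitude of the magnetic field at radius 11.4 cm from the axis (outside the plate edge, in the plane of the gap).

No conduction current crosses the gap, so I_d there equals the 3.21×10^-3 A in the leads.
For r ≥ R the full I_d is enclosed: B = μ₀ I_d/(2πr) = (4π×10^-7)(3.21×10^-3)/(2π·0.114) = 5.63×10^-9 T.

5.63×10^-9 T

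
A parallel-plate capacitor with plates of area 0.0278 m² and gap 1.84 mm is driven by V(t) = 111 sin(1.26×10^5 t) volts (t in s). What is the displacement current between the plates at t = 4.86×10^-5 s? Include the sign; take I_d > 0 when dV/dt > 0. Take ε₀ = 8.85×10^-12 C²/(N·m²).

1.85×10^-3 A

C = ε₀A/d = (8.85×10^-12)(0.0278)/(1.84×10^-3) = 1.337×10^-10 F. dV/dt = V₀ω·cos(ωt); at ωt = 6.1236 rad this factor is 0.9873.
I_d = C dV/dt = (1.337×10^-10)(111)(1.26×10^5)(0.9873) = 1.85×10^-3 A.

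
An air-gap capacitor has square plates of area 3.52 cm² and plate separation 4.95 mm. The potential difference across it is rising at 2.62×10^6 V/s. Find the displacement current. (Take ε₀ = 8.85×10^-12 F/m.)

The displacement current equals the charging current C dV/dt. With C = ε₀A/d = (8.85×10^-12)(3.52×10^-4)/(4.95×10^-3) = 6.293×10^-13 F, I_d = (6.293×10^-13)(2.62×10^6) = 1.65×10^-6 A.

1.65×10^-6 A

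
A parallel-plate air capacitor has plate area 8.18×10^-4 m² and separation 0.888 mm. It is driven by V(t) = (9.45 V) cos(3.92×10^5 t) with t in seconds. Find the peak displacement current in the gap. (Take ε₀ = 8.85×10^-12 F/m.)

3.02×10^-5 A

The displacement current equals the conduction current C dV/dt, which peaks at C V₀ ω.
With C = ε₀A/d = (8.85×10^-12)(8.18×10^-4)/(8.88×10^-4) = 8.152×10^-12 F and ω = 3.92×10^5 rad/s, I_d,max = (8.152×10^-12)(9.45)(3.92×10^5) = 3.02×10^-5 A.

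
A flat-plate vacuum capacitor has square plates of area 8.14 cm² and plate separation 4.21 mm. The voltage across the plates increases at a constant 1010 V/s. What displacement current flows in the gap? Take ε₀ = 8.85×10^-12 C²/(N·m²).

The displacement current equals the charging current C dV/dt. With C = ε₀A/d = (8.85×10^-12)(8.14×10^-4)/(4.21×10^-3) = 1.711×10^-12 F, I_d = (1.711×10^-12)(1010) = 1.73×10^-9 A.

1.73×10^-9 A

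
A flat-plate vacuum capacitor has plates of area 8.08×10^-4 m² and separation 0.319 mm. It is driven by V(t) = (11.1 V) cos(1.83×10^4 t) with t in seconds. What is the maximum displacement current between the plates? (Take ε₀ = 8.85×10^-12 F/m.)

(dE/dt)_max = V₀ω/d = 6.368×10^8 V/(m·s); ω = 1.83×10^4 rad/s.
I_d,max = ε₀ A (dE/dt)_max = (8.85×10^-12)(8.08×10^-4)(6.368×10^8) = 4.55×10^-6 A.

4.55×10^-6 A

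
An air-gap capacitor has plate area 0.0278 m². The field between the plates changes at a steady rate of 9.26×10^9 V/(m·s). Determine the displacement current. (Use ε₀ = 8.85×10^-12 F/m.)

The displacement current is ε₀ times dΦ_E/dt = ε₀ A dE/dt = (8.85×10^-12)(0.0278)(9.26×10^9) = 2.28×10^-3 A.

2.28×10^-3 A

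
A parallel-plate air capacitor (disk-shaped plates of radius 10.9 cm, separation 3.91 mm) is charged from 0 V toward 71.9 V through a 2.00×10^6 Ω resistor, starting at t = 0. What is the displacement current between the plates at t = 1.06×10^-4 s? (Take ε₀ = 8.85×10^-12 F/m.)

C = ε₀A/d = (8.85×10^-12)(0.03733)/(3.91×10^-3) = 8.449×10^-11 F, so τ = RC = 1.690×10^-4 s.
The conduction current is I(t) = (V₀/R) e^(−t/τ), and the displacement current between the plates equals it.
t/τ = 0.6272; I_d = (71.9/2.00×10^6) · e^(−0.6272) = (3.595×10^-5)(0.5341) = 1.92×10^-5 A.

1.92×10^-5 A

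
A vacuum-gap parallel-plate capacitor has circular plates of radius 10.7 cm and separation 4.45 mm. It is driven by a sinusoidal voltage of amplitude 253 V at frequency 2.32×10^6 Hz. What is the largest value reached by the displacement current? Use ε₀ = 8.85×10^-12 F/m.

(dE/dt)_max = V₀ω/d = 8.289×10^11 V/(m·s); ω = 2πf = 1.458×10^7 rad/s.
I_d,max = ε₀ A (dE/dt)_max = (8.85×10^-12)(0.03597)(8.289×10^11) = 0.264 A.

0.264 A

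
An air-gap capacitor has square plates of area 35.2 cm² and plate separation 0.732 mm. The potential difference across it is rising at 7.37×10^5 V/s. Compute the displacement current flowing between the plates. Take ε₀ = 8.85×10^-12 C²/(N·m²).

3.14×10^-5 A

C = ε₀A/d = (8.85×10^-12)(3.52×10^-3)/(7.32×10^-4) = 4.256×10^-11 F.
I_d = C dV/dt = (4.256×10^-11)(7.37×10^5) = 3.14×10^-5 A.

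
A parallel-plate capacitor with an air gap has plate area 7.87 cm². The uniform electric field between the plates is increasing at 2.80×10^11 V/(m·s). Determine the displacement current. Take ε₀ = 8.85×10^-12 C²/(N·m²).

I_d = ε₀ A (dE/dt) = (8.85×10^-12)(7.87×10^-4 m²)(2.80×10^11) = 1.95×10^-3 A.

1.95×10^-3 A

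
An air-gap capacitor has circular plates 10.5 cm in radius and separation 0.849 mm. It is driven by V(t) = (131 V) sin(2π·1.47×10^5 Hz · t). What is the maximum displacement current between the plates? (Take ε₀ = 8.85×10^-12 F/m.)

C = ε₀A/d = (8.85×10^-12)(0.03464)/(8.49×10^-4) = 3.611×10^-10 F; ω = 2πf = 9.236×10^5 rad/s.
I_d = C dV/dt, so |I_d|_max = C V₀ ω = (3.611×10^-10)(131)(9.236×10^5) = 0.0437 A.

0.0437 A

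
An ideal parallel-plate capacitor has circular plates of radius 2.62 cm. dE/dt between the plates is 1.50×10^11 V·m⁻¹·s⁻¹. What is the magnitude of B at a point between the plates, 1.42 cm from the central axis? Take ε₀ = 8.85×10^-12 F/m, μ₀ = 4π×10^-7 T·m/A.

I_d = ε₀ dΦ_E/dt = ε₀ πR² (dE/dt) = (8.85×10^-12)(2.157×10^-3)(1.50×10^11) = 2.863×10^-3 A through the full plate area.
For r < R the Ampère–Maxwell law gives B(2πr) = μ₀ I_d (r²/R²), so B = μ₀ I_d r/(2πR²) = (4π×10^-7)(2.863×10^-3)(0.0142)/(2π·0.0262²) = 1.18×10^-8 T.

1.18×10^-8 T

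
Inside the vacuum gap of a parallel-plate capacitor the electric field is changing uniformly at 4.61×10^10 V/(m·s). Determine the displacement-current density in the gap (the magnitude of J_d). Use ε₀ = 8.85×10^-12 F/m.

J_d = ε₀ dE/dt = (8.85×10^-12)(4.61×10^10) = 0.408 A/m².

0.408 A/m²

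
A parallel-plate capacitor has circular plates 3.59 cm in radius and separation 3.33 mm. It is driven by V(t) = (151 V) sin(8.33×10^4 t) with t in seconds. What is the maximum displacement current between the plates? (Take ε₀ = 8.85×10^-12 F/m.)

1.35×10^-4 A

(dE/dt)_max = V₀ω/d = 3.777×10^9 V/(m·s); ω = 8.33×10^4 rad/s.
I_d,max = ε₀ A (dE/dt)_max = (8.85×10^-12)(4.049×10^-3)(3.777×10^9) = 1.35×10^-4 A.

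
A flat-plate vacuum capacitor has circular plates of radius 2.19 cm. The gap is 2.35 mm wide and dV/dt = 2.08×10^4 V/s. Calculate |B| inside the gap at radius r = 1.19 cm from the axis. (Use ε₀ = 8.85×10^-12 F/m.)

5.86×10^-13 T

dE/dt = (dV/dt)/d = 8.851×10^6 V/(m·s); I_d = ε₀(πR²)(dE/dt) = (8.85×10^-12)(1.507×10^-3)(8.851×10^6) = 1.180×10^-7 A.
∮B·dl = μ₀ I_d,enc with I_d,enc = I_d r²/R² = 3.484×10^-8 A; so B = μ₀ I_d,enc/(2πr) = 5.86×10^-13 T.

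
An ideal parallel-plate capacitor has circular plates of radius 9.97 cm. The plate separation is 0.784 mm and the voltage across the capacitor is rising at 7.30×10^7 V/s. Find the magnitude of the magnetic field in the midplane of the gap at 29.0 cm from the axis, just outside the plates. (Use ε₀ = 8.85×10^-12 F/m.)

1.77×10^-8 T

I_d = C dV/dt with C = ε₀πR²/d = 3.525×10^-10 F, so I_d = (3.525×10^-10)(7.30×10^7) = 0.02573 A.
With r > R the enclosed displacement current is the full I_d; B = μ₀ I_d / (2πr) = 1.77×10^-8 T.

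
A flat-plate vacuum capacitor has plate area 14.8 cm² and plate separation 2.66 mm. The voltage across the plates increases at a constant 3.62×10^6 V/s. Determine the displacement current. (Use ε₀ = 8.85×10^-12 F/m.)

1.78×10^-5 A

C = ε₀A/d = (8.85×10^-12)(1.48×10^-3)/(2.66×10^-3) = 4.924×10^-12 F.
I_d = C dV/dt = (4.924×10^-12)(3.62×10^6) = 1.78×10^-5 A.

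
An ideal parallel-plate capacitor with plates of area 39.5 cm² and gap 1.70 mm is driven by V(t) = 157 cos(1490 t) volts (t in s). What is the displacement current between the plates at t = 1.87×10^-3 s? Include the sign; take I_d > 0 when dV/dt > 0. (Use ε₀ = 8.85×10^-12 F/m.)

dV/dt = (157)(1490)·−sin(2.7863) = -8.138×10^4 V/s.
I_d = C dV/dt with C = ε₀A/d = (8.85×10^-12)(3.95×10^-3)/(1.70×10^-3) = 2.056×10^-11 F, so I_d = (2.056×10^-11)(-8.138×10^4) = -1.67×10^-6 A.

-1.67×10^-6 A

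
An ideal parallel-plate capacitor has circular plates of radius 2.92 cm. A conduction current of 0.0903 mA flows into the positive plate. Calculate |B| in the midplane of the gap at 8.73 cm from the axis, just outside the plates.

2.07×10^-10 T

By continuity the displacement current in the gap matches the conduction current: I_d = 9.03×10^-5 A.
For r ≥ R the full I_d is enclosed: B = μ₀ I_d/(2πr) = (4π×10^-7)(9.03×10^-5)/(2π·0.0873) = 2.07×10^-10 T.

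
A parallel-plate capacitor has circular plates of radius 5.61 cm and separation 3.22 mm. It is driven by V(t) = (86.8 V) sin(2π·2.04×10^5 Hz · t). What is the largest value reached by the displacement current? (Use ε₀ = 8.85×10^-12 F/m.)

The displacement current equals the conduction current C dV/dt, which peaks at C V₀ ω.
With C = ε₀A/d = (8.85×10^-12)(9.887×10^-3)/(3.22×10^-3) = 2.717×10^-11 F and ω = 2πf = 1.282×10^6 rad/s, I_d,max = (2.717×10^-11)(86.8)(1.282×10^6) = 3.02×10^-3 A.

3.02×10^-3 A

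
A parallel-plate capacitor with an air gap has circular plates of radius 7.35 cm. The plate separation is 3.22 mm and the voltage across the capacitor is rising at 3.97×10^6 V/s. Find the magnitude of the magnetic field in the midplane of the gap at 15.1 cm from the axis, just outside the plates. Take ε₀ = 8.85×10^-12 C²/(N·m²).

With E = V/d, dE/dt = 1.233×10^9 V/(m·s) and πR² = 0.01697 m², giving I_d = ε₀ πR² dE/dt = 1.852×10^-4 A.
With r > R the enclosed displacement current is the full I_d; B = μ₀ I_d / (2πr) = 2.45×10^-10 T.

2.45×10^-10 T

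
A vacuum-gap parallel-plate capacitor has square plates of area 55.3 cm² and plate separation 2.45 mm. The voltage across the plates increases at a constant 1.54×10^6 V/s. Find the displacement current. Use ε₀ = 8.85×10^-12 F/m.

3.08×10^-5 A

The displacement current equals the charging current C dV/dt. With C = ε₀A/d = (8.85×10^-12)(5.53×10^-3)/(2.45×10^-3) = 1.998×10^-11 F, I_d = (1.998×10^-11)(1.54×10^6) = 3.08×10^-5 A.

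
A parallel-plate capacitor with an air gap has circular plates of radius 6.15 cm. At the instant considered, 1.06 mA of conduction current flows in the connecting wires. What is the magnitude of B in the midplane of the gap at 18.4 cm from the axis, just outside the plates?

Between the plates the displacement current equals the wire current: I_d = 1.06 mA = 1.06×10^-3 A.
Outside the plates the loop encloses all of I_d, so B·2πr = μ₀ I_d and B = 1.15×10^-9 T.

1.15×10^-9 T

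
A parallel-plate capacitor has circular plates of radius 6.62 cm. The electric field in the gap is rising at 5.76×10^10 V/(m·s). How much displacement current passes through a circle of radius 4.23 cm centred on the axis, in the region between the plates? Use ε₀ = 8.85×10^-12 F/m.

2.87×10^-3 A

Through the whole plate area (πR² = 0.01377 m²), I_d = ε₀ πR² dE/dt = 7.019×10^-3 A.
Through an area πr² the displacement current is I_d·(πr²/πR²) = I_d (r/R)² = 2.87×10^-3 A.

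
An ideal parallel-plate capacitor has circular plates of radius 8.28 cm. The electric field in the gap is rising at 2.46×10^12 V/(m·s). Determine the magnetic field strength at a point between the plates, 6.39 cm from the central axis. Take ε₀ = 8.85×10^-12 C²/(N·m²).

8.74×10^-7 T

Total displacement current: I_d = ε₀(πR²)(dE/dt) = (8.85×10^-12)(0.02154)(2.46×10^12) = 0.4689 A.
An Ampèrian loop of radius r encloses a fraction (r/R)² of I_d. Then B·2πr = μ₀ I_d (r/R)², giving B = μ₀ I_d r/(2πR²) = 8.74×10^-7 T.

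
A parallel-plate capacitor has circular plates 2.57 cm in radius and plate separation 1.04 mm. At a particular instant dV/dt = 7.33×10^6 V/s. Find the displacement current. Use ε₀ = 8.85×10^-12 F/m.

The displacement current equals the charging current C dV/dt. With C = ε₀A/d = (8.85×10^-12)(2.075×10^-3)/(1.04×10^-3) = 1.766×10^-11 F, I_d = (1.766×10^-11)(7.33×10^6) = 1.29×10^-4 A.

1.29×10^-4 A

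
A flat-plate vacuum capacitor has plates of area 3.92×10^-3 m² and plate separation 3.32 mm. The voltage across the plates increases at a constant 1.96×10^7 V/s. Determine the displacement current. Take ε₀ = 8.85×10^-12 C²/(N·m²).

E = V/d so dE/dt = (dV/dt)/d = 5.904×10^9 V/(m·s), and I_d = ε₀ A dE/dt = (8.85×10^-12)(3.92×10^-3)(5.904×10^9) = 2.05×10^-4 A.

2.05×10^-4 A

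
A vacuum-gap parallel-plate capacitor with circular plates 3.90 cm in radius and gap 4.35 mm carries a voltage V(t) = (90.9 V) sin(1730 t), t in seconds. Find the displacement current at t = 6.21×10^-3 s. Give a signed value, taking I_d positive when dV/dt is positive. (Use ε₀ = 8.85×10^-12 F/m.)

C = ε₀A/d = (8.85×10^-12)(4.778×10^-3)/(4.35×10^-3) = 9.721×10^-12 F. dV/dt = V₀ω·cos(ωt); at ωt = 10.7433 rad this factor is -0.2496.
I_d = C dV/dt = (9.721×10^-12)(90.9)(1730)(-0.2496) = -3.82×10^-7 A.

-3.82×10^-7 A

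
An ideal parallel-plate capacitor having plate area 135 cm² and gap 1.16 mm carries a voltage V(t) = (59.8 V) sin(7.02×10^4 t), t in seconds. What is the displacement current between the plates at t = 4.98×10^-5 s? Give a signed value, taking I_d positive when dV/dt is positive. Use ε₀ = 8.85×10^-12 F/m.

dV/dt = (59.8)(7.02×10^4)·cos(3.49596) = -3.937×10^6 V/s.
I_d = C dV/dt with C = ε₀A/d = (8.85×10^-12)(0.0135)/(1.16×10^-3) = 1.030×10^-10 F, so I_d = (1.030×10^-10)(-3.937×10^6) = -4.06×10^-4 A.

-4.06×10^-4 A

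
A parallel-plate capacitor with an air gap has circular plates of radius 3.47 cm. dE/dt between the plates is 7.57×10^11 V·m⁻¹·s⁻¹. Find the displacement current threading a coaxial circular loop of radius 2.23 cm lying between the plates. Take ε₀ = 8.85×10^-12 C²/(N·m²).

0.0105 A

I_d = ε₀ dΦ_E/dt = ε₀ πR² (dE/dt) = (8.85×10^-12)(3.783×10^-3)(7.57×10^11) = 0.02534 A through the full plate area.
Through an area πr² the displacement current is I_d·(πr²/πR²) = I_d (r/R)² = 0.0105 A.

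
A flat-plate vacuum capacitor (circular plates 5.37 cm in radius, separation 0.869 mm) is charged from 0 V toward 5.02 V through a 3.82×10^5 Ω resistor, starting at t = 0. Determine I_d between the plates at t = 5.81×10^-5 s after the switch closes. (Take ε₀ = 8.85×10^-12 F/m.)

2.53×10^-6 A

With C = ε₀A/d = (8.85×10^-12)(9.059×10^-3)/(8.69×10^-4) = 9.226×10^-11 F, the time constant is τ = RC = 3.524×10^-5 s, so t/τ = 1.649 and e^(−t/τ) = 0.1922.
I_d = I_cond = (V₀/R) e^(−t/τ) = (1.314×10^-5)(0.1922) = 2.53×10^-6 A.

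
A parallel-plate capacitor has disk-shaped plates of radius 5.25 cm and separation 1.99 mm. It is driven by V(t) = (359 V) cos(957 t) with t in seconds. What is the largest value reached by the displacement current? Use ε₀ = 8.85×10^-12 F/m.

(dE/dt)_max = V₀ω/d = 1.726×10^8 V/(m·s); ω = 957 rad/s.
I_d,max = ε₀ A (dE/dt)_max = (8.85×10^-12)(8.659×10^-3)(1.726×10^8) = 1.32×10^-5 A.

1.32×10^-5 A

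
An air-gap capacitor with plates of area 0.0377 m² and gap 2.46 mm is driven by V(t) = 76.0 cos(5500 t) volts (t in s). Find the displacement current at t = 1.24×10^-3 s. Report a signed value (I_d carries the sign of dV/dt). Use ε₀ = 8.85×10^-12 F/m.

C = ε₀A/d = (8.85×10^-12)(0.0377)/(2.46×10^-3) = 1.356×10^-10 F. dV/dt = V₀ω·−sin(ωt); at ωt = 6.82 rad this factor is -0.5114.
I_d = C dV/dt = (1.356×10^-10)(76.0)(5500)(-0.5114) = -2.90×10^-5 A.

-2.90×10^-5 A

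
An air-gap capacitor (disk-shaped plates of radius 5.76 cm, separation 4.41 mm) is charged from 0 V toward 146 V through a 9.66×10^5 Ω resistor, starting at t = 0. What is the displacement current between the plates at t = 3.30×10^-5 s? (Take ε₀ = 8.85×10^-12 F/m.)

C = ε₀A/d = (8.85×10^-12)(0.01042)/(4.41×10^-3) = 2.091×10^-11 F and τ = RC = 2.020×10^-5 s. I_d in the gap equals the RC charging current.
I_d(t) = (V₀/R) e^(−t/τ) = 1.511×10^-4 · e^(−1.634) = 2.95×10^-5 A.

2.95×10^-5 A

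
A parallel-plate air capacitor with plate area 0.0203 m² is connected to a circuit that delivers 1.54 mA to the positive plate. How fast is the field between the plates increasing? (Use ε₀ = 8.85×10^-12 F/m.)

8.57×10^9 V/(m·s)

Charge continuity gives I_d = I = 1.54×10^-3 A between the plates.
Since I_d = ε₀ A dE/dt, dE/dt = I_d/(ε₀A) = (1.54×10^-3)/((8.85×10^-12)(0.0203)) = 8.57×10^9 V/(m·s).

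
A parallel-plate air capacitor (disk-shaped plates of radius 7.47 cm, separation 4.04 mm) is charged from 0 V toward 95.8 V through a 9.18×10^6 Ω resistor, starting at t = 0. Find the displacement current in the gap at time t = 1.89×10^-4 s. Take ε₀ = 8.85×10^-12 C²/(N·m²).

C = ε₀A/d = (8.85×10^-12)(0.01753)/(4.04×10^-3) = 3.840×10^-11 F, so τ = RC = 3.525×10^-4 s.
The conduction current is I(t) = (V₀/R) e^(−t/τ), and the displacement current between the plates equals it.
t/τ = 0.5362; I_d = (95.8/9.18×10^6) · e^(−0.5362) = (1.044×10^-5)(0.5850) = 6.11×10^-6 A.

6.11×10^-6 A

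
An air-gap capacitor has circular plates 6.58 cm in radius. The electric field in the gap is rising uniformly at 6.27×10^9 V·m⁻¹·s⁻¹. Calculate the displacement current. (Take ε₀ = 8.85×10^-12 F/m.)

The displacement current is ε₀ times dΦ_E/dt = ε₀ A dE/dt = (8.85×10^-12)(0.01360)(6.27×10^9) = 7.55×10^-4 A.

7.55×10^-4 A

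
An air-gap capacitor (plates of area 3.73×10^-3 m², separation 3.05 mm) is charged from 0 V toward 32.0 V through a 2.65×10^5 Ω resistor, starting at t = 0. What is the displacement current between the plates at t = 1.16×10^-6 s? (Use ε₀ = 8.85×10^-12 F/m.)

C = ε₀A/d = (8.85×10^-12)(3.73×10^-3)/(3.05×10^-3) = 1.082×10^-11 F, so τ = RC = 2.867×10^-6 s.
The conduction current is I(t) = (V₀/R) e^(−t/τ), and the displacement current between the plates equals it.
t/τ = 0.4046; I_d = (32.0/2.65×10^5) · e^(−0.4046) = (1.208×10^-4)(0.6672) = 8.06×10^-5 A.

8.06×10^-5 A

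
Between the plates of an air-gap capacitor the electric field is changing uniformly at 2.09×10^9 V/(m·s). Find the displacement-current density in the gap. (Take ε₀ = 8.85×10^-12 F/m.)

J_d = ε₀ ∂E/∂t, so J_d = 0.0185 A/m².

0.0185 A/m²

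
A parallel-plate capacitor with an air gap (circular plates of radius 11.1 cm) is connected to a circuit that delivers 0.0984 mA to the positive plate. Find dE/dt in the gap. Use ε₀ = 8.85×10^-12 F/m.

By continuity, I_d in the gap equals the 0.0984 mA flowing in the wire.
Then dE/dt = I_d/(ε₀A) = 2.87×10^8 V/(m·s).

2.87×10^8 V/(m·s)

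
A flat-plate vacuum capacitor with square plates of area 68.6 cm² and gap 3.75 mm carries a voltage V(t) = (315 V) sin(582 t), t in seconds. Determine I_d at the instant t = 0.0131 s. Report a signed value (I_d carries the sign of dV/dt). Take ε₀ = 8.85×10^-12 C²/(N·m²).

6.76×10^-7 A

dE/dt = (V₀ω/d)·cos(ωt) with ωt = 7.6242 rad: (315)(582)(0.2278)/(3.75×10^-3) = 1.114×10^7 V/(m·s).
I_d = ε₀ A dE/dt = (8.85×10^-12)(6.86×10^-3)(1.114×10^7) = 6.76×10^-7 A.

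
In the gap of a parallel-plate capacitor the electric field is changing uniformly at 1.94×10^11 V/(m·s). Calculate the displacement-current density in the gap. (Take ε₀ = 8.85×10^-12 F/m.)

1.72 A/m²

J_d = ε₀ dE/dt = (8.85×10^-12)(1.94×10^11) = 1.72 A/m².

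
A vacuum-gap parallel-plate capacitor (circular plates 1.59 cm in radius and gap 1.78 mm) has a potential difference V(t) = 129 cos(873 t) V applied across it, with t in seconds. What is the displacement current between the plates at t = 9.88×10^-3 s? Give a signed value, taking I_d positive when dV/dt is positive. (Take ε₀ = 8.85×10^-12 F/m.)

C = ε₀A/d = (8.85×10^-12)(7.942×10^-4)/(1.78×10^-3) = 3.949×10^-12 F. dV/dt = V₀ω·−sin(ωt); at ωt = 8.62524 rad this factor is -0.7170.
I_d = C dV/dt = (3.949×10^-12)(129)(873)(-0.7170) = -3.19×10^-7 A.

-3.19×10^-7 A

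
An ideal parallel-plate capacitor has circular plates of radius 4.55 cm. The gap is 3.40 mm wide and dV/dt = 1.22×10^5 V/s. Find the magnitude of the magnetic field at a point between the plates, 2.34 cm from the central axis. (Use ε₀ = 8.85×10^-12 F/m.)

With E = V/d, dE/dt = 3.588×10^7 V/(m·s) and πR² = 6.504×10^-3 m², giving I_d = ε₀ πR² dE/dt = 2.065×10^-6 A.
∮B·dl = μ₀ I_d,enc with I_d,enc = I_d r²/R² = 5.462×10^-7 A; so B = μ₀ I_d,enc/(2πr) = 4.67×10^-12 T.

4.67×10^-12 T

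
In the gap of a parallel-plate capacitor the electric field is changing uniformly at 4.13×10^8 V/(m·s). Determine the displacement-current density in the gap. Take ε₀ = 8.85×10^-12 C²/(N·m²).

3.66×10^-3 A/m²

J_d = ε₀ dE/dt = (8.85×10^-12)(4.13×10^8) = 3.66×10^-3 A/m².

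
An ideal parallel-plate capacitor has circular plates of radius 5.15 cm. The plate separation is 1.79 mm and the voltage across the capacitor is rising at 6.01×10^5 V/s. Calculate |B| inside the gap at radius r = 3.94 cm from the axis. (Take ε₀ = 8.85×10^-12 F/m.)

7.36×10^-11 T

dE/dt = (dV/dt)/d = 3.358×10^8 V/(m·s); I_d = ε₀(πR²)(dE/dt) = (8.85×10^-12)(8.332×10^-3)(3.358×10^8) = 2.476×10^-5 A.
∮B·dl = μ₀ I_d,enc with I_d,enc = I_d r²/R² = 1.449×10^-5 A; so B = μ₀ I_d,enc/(2πr) = 7.36×10^-11 T.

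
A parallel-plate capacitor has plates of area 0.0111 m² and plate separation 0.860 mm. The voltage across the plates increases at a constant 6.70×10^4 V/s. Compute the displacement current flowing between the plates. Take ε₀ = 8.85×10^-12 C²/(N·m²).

7.65×10^-6 A

C = ε₀A/d = (8.85×10^-12)(0.0111)/(8.60×10^-4) = 1.142×10^-10 F.
I_d = C dV/dt = (1.142×10^-10)(6.70×10^4) = 7.65×10^-6 A.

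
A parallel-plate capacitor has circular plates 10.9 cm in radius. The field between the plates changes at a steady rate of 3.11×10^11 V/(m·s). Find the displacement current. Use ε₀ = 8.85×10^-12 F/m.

I_d = ε₀ A (dE/dt) = (8.85×10^-12)(0.03733 m²)(3.11×10^11) = 0.103 A.

0.103 A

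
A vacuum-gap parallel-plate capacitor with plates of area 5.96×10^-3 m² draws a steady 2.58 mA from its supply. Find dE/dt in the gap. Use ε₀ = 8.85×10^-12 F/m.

4.89×10^10 V/(m·s)

The displacement current between the plates equals the conduction current, I_d = 2.58 mA.
Since I_d = ε₀ A dE/dt, dE/dt = I_d/(ε₀A) = (2.58×10^-3)/((8.85×10^-12)(5.96×10^-3)) = 4.89×10^10 V/(m·s).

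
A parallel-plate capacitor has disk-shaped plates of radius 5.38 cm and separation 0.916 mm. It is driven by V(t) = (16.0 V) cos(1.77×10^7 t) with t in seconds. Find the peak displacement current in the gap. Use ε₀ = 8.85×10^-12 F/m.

0.0249 A

(dE/dt)_max = V₀ω/d = 3.092×10^11 V/(m·s); ω = 1.77×10^7 rad/s.
I_d,max = ε₀ A (dE/dt)_max = (8.85×10^-12)(9.093×10^-3)(3.092×10^11) = 0.0249 A.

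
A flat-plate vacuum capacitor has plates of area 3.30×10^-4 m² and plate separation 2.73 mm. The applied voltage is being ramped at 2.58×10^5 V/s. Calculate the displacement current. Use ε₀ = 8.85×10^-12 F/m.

2.76×10^-7 A

C = ε₀A/d = (8.85×10^-12)(3.30×10^-4)/(2.73×10^-3) = 1.070×10^-12 F.
I_d = C dV/dt = (1.070×10^-12)(2.58×10^5) = 2.76×10^-7 A.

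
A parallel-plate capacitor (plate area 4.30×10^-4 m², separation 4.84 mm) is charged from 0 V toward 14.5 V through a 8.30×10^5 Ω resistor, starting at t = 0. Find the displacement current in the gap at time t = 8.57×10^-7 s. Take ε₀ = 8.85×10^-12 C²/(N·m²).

4.70×10^-6 A

C = ε₀A/d = (8.85×10^-12)(4.30×10^-4)/(4.84×10^-3) = 7.863×10^-13 F, so τ = RC = 6.526×10^-7 s.
The conduction current is I(t) = (V₀/R) e^(−t/τ), and the displacement current between the plates equals it.
t/τ = 1.313; I_d = (14.5/8.30×10^5) · e^(−1.313) = (1.747×10^-5)(0.2690) = 4.70×10^-6 A.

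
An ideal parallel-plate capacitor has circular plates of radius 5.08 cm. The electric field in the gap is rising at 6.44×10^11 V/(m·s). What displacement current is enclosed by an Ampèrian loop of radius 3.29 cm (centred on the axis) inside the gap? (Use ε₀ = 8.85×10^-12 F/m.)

0.0194 A

Through the whole plate area (πR² = 8.107×10^-3 m²), I_d = ε₀ πR² dE/dt = 0.04621 A.
Through an area πr² the displacement current is I_d·(πr²/πR²) = I_d (r/R)² = 0.0194 A.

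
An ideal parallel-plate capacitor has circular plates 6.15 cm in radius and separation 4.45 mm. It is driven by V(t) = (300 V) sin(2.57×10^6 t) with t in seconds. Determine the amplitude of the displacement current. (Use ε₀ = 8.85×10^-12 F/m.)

(dE/dt)_max = V₀ω/d = 1.733×10^11 V/(m·s); ω = 2.57×10^6 rad/s.
I_d,max = ε₀ A (dE/dt)_max = (8.85×10^-12)(0.01188)(1.733×10^11) = 0.0182 A.

0.0182 A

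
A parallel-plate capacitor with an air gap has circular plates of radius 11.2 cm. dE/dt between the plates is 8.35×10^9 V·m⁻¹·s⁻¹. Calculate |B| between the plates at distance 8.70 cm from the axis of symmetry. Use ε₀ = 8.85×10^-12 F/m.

Total displacement current: I_d = ε₀(πR²)(dE/dt) = (8.85×10^-12)(0.03941)(8.35×10^9) = 2.912×10^-3 A.
For r < R the Ampère–Maxwell law gives B(2πr) = μ₀ I_d (r²/R²), so B = μ₀ I_d r/(2πR²) = (4π×10^-7)(2.912×10^-3)(0.0870)/(2π·0.112²) = 4.04×10^-9 T.

4.04×10^-9 T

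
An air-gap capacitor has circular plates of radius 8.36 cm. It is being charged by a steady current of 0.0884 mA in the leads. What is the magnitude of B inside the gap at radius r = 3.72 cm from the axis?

9.41×10^-11 T

No conduction current crosses the gap, so I_d there equals the 8.84×10^-5 A in the leads.
An Ampèrian loop of radius r encloses a fraction (r/R)² of I_d. Then B·2πr = μ₀ I_d (r/R)², giving B = μ₀ I_d r/(2πR²) = 9.41×10^-11 T.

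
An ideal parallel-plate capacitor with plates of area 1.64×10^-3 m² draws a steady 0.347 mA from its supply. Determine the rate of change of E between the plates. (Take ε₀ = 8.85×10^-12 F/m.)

Charge continuity gives I_d = I = 3.47×10^-4 A between the plates.
Since I_d = ε₀ A dE/dt, dE/dt = I_d/(ε₀A) = (3.47×10^-4)/((8.85×10^-12)(1.64×10^-3)) = 2.39×10^10 V/(m·s).

2.39×10^10 V/(m·s)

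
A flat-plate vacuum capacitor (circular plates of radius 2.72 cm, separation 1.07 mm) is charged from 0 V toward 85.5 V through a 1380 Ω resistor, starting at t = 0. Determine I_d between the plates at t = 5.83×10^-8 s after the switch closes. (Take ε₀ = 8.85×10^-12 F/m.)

C = ε₀A/d = (8.85×10^-12)(2.324×10^-3)/(1.07×10^-3) = 1.922×10^-11 F and τ = RC = 2.652×10^-8 s. I_d in the gap equals the RC charging current.
I_d(t) = (V₀/R) e^(−t/τ) = 0.06196 · e^(−2.198) = 6.88×10^-3 A.

6.88×10^-3 A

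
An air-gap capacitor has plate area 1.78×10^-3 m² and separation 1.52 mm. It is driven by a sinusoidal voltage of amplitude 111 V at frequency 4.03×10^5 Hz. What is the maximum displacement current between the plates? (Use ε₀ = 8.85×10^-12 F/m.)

2.91×10^-3 A

C = ε₀A/d = (8.85×10^-12)(1.78×10^-3)/(1.52×10^-3) = 1.036×10^-11 F; ω = 2πf = 2.532×10^6 rad/s.
I_d = C dV/dt, so |I_d|_max = C V₀ ω = (1.036×10^-11)(111)(2.532×10^6) = 2.91×10^-3 A.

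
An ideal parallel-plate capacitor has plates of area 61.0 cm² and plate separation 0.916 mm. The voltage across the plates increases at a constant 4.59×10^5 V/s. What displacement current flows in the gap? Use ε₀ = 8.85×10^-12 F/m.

2.71×10^-5 A

The displacement current equals the charging current C dV/dt. With C = ε₀A/d = (8.85×10^-12)(6.10×10^-3)/(9.16×10^-4) = 5.894×10^-11 F, I_d = (5.894×10^-11)(4.59×10^5) = 2.71×10^-5 A.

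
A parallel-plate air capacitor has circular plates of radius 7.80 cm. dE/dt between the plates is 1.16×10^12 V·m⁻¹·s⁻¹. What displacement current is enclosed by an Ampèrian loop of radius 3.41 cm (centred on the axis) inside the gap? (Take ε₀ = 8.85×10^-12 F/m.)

0.0375 A

Through the whole plate area (πR² = 0.01911 m²), I_d = ε₀ πR² dE/dt = 0.1962 A.
Through an area πr² the displacement current is I_d·(πr²/πR²) = I_d (r/R)² = 0.0375 A.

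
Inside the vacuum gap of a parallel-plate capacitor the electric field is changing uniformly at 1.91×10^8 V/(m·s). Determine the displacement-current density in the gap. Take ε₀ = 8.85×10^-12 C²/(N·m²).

J_d = ε₀ dE/dt = (8.85×10^-12)(1.91×10^8) = 1.69×10^-3 A/m².

1.69×10^-3 A/m²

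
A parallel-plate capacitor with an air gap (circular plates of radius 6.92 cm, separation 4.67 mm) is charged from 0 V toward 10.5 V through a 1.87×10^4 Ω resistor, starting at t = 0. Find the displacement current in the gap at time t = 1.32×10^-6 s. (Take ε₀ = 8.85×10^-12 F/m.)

C = ε₀A/d = (8.85×10^-12)(0.01504)/(4.67×10^-3) = 2.850×10^-11 F, so τ = RC = 5.330×10^-7 s.
The conduction current is I(t) = (V₀/R) e^(−t/τ), and the displacement current between the plates equals it.
t/τ = 2.477; I_d = (10.5/1.87×10^4) · e^(−2.477) = (5.615×10^-4)(0.08399) = 4.72×10^-5 A.

4.72×10^-5 A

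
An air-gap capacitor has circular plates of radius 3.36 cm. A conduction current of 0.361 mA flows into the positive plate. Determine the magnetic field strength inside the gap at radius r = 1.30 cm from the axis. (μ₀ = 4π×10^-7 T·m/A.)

8.31×10^-10 T

No conduction current crosses the gap, so I_d there equals the 3.61×10^-4 A in the leads.
An Ampèrian loop of radius r encloses a fraction (r/R)² of I_d. Then B·2πr = μ₀ I_d (r/R)², giving B = μ₀ I_d r/(2πR²) = 8.31×10^-10 T.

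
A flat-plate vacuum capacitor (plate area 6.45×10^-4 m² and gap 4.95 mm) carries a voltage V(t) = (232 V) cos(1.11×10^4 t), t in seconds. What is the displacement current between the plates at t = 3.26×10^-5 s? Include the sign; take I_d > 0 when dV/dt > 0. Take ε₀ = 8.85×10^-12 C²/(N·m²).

dE/dt = (V₀ω/d)·−sin(ωt) with ωt = 0.36186 rad: (232)(1.11×10^4)(-0.3540)/(4.95×10^-3) = -1.842×10^8 V/(m·s).
I_d = ε₀ A dE/dt = (8.85×10^-12)(6.45×10^-4)(-1.842×10^8) = -1.05×10^-6 A.

-1.05×10^-6 A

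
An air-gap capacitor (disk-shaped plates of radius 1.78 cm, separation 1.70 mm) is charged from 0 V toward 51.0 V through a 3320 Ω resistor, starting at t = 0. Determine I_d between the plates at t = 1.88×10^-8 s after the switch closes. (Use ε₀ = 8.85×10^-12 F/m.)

5.15×10^-3 A

With C = ε₀A/d = (8.85×10^-12)(9.954×10^-4)/(1.70×10^-3) = 5.182×10^-12 F, the time constant is τ = RC = 1.720×10^-8 s, so t/τ = 1.093 and e^(−t/τ) = 0.3352.
I_d = I_cond = (V₀/R) e^(−t/τ) = (0.01536)(0.3352) = 5.15×10^-3 A.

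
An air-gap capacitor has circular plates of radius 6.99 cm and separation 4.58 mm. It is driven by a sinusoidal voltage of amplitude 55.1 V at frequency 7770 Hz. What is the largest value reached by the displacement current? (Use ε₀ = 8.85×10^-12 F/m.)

The displacement current equals the conduction current C dV/dt, which peaks at C V₀ ω.
With C = ε₀A/d = (8.85×10^-12)(0.01535)/(4.58×10^-3) = 2.966×10^-11 F and ω = 2πf = 4.882×10^4 rad/s, I_d,max = (2.966×10^-11)(55.1)(4.882×10^4) = 7.98×10^-5 A.

7.98×10^-5 A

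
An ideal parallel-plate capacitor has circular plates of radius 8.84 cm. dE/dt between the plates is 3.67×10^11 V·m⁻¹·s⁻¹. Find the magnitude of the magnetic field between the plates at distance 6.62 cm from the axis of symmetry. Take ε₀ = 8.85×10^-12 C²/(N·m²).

1.35×10^-7 T

Total displacement current: I_d = ε₀(πR²)(dE/dt) = (8.85×10^-12)(0.02455)(3.67×10^11) = 0.07974 A.
∮B·dl = μ₀ I_d,enc with I_d,enc = I_d r²/R² = 0.04472 A; so B = μ₀ I_d,enc/(2πr) = 1.35×10^-7 T.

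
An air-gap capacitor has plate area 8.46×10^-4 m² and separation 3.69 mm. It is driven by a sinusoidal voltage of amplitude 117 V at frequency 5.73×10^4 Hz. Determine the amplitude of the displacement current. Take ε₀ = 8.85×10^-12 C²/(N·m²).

8.55×10^-5 A

C = ε₀A/d = (8.85×10^-12)(8.46×10^-4)/(3.69×10^-3) = 2.029×10^-12 F; ω = 2πf = 3.600×10^5 rad/s.
I_d = C dV/dt, so |I_d|_max = C V₀ ω = (2.029×10^-12)(117)(3.600×10^5) = 8.55×10^-5 A.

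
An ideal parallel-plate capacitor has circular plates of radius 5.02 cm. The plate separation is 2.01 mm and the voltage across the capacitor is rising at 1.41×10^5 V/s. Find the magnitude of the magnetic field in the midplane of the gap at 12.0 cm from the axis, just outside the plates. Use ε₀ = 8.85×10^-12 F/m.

8.19×10^-12 T

I_d = C dV/dt with C = ε₀πR²/d = 3.486×10^-11 F, so I_d = (3.486×10^-11)(1.41×10^5) = 4.915×10^-6 A.
For r ≥ R the full I_d is enclosed: B = μ₀ I_d/(2πr) = (4π×10^-7)(4.915×10^-6)/(2π·0.120) = 8.19×10^-12 T.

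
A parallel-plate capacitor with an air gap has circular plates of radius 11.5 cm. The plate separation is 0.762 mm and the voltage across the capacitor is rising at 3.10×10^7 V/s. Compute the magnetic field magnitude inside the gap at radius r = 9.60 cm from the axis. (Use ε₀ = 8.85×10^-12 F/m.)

I_d = C dV/dt with C = ε₀πR²/d = 4.826×10^-10 F, so I_d = (4.826×10^-10)(3.10×10^7) = 0.01496 A.
For r < R the Ampère–Maxwell law gives B(2πr) = μ₀ I_d (r²/R²), so B = μ₀ I_d r/(2πR²) = (4π×10^-7)(0.01496)(0.0960)/(2π·0.115²) = 2.17×10^-8 T.

2.17×10^-8 T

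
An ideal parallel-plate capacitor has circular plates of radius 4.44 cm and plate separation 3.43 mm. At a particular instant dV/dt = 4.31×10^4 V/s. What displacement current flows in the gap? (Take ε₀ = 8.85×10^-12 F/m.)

The field between the plates is E = V/d, so dE/dt = (4.31×10^4)/(3.43×10^-3 m) = 1.257×10^7 V/(m·s).
I_d = ε₀ A (dE/dt) = (8.85×10^-12)(6.193×10^-3)(1.257×10^7) = 6.89×10^-7 A.

6.89×10^-7 A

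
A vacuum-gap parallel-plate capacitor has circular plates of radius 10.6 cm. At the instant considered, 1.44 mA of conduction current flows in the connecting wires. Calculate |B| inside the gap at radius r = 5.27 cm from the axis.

1.35×10^-9 T

No conduction current crosses the gap, so I_d there equals the 1.44×10^-3 A in the leads.
For r < R the Ampère–Maxwell law gives B(2πr) = μ₀ I_d (r²/R²), so B = μ₀ I_d r/(2πR²) = (4π×10^-7)(1.44×10^-3)(0.0527)/(2π·0.106²) = 1.35×10^-9 T.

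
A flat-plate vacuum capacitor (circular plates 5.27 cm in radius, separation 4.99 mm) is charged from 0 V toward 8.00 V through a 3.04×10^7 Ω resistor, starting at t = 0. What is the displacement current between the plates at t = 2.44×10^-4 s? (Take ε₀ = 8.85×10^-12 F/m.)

With C = ε₀A/d = (8.85×10^-12)(8.725×10^-3)/(4.99×10^-3) = 1.547×10^-11 F, the time constant is τ = RC = 4.703×10^-4 s, so t/τ = 0.5188 and e^(−t/τ) = 0.5952.
I_d = I_cond = (V₀/R) e^(−t/τ) = (2.632×10^-7)(0.5952) = 1.57×10^-7 A.

1.57×10^-7 A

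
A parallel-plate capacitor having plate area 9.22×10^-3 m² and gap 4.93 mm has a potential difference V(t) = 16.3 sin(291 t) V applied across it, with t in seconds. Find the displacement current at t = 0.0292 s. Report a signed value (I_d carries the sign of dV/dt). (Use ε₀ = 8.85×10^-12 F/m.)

-4.71×10^-8 A

dV/dt = (16.3)(291)·cos(8.4972) = -2845 V/s.
I_d = C dV/dt with C = ε₀A/d = (8.85×10^-12)(9.22×10^-3)/(4.93×10^-3) = 1.655×10^-11 F, so I_d = (1.655×10^-11)(-2845) = -4.71×10^-8 A.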